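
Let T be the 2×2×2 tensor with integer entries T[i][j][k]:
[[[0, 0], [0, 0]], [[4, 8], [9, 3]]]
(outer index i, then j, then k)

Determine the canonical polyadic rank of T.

Lower bound: the mode-2 unfolding of T (rows indexed by j, columns by (i,k) = (0,0), (0,1), (1,0), (1,1)) is [[0, 0, 4, 8], [0, 0, 9, 3]].
There the 2×2 minor on rows j ∈ {0, 1}, columns (i,k) ∈ {(1,0), (1,1)} is det [[4, 8], [9, 3]] = -60 ≠ 0, so this unfolding has rank ≥ 2; CP rank is at least every unfolding rank, so rank(T) ≥ 2. (This is only a lower bound: in general the CP rank may exceed every unfolding rank, so we still need to exhibit 2 rank-1 terms summing to T.)
Upper bound — finding two terms. Every mode-1 slice of T is a multiple of one matrix: T[i,:,:] = a[i]·M with a = [0, 1] and M = [[4, 8], [9, 3]] (rows indexed by j, columns by k). So it suffices to write M as a sum of two rank-1 matrices.
Splitting M by its rows (j = 0, 1), M = [1, 0][4, 8]ᵀ + [0, 1][9, 3]ᵀ.
Hence T = [0, 1] ⊗ [1, 0] ⊗ [4, 8] + [0, 1] ⊗ [0, 1] ⊗ [9, 3], so rank(T) ≤ 2.
These bounds meet, so rank(T) = 2.

2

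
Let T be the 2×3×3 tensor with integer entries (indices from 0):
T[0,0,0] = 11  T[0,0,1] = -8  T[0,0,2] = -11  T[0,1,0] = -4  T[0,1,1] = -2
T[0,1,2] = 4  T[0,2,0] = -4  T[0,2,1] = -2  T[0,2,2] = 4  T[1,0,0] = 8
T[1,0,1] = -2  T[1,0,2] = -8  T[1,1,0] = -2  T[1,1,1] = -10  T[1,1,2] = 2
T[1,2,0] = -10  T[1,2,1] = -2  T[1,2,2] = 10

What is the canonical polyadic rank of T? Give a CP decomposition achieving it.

Lower bound: the mode-2 unfolding of T (rows indexed by j, columns by (i,k) = (0,0), (0,1), (0,2), (1,0), (1,1), (1,2)) is [[11, -8, -11, 8, -2, -8], [-4, -2, 4, -2, -10, 2], [-4, -2, 4, -10, -2, 10]].
There the 3×3 minor on rows j ∈ {0, 1, 2}, columns (i,k) ∈ {(0,0), (0,1), (1,0)} is det [[11, -8, 8], [-4, -2, -2], [-4, -2, -10]] = 432 ≠ 0, so this unfolding has rank ≥ 3; CP rank is at least every unfolding rank, so rank(T) ≥ 3. (Unfolding ranks only ever bound the CP rank from below — rank(T) can be strictly larger than all of them — so the matching upper bound has to come from an explicit 3-term decomposition.)
Upper bound: T is a sum of 3 rank-1 terms, T = [1, -1] ⊗ [1, -1, 1] ⊗ [2, -2, -2] + [1, 1] ⊗ [2, 0, -1] ⊗ [4, -4, -4] + [1, 2] ⊗ [1, -2, -2] ⊗ [1, 2, -1] (written with every a and b primitive with positive leading entry and the scale carried by c; CP decompositions are not unique, and this one is verified by expanding entrywise), so rank(T) ≤ 3.
These bounds meet, so rank(T) = 3.
Check entry T[0,0,1] = -8: (1)·(1)·(-2) + (1)·(2)·(-4) + (1)·(1)·(2) = -8.

rank(T) = 3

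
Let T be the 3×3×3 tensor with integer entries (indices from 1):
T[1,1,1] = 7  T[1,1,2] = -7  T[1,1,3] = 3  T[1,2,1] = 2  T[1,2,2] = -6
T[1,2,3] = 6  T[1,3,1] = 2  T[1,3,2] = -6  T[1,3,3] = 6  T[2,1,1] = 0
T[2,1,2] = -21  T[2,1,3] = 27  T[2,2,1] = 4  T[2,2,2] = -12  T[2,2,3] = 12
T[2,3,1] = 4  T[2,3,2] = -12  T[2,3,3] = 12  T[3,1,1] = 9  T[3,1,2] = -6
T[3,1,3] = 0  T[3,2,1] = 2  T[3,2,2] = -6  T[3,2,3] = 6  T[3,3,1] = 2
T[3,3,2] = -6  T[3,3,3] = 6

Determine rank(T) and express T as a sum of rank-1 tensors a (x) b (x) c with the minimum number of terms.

Lower bound: the mode-1 unfolding of T (rows indexed by i, columns by (j,k) = (1,1), (1,2), (1,3), (2,1), (2,2), (2,3), (3,1), (3,2), (3,3)) is [[7, -7, 3, 2, -6, 6, 2, -6, 6], [0, -21, 27, 4, -12, 12, 4, -12, 12], [9, -6, 0, 2, -6, 6, 2, -6, 6]].
There the 2×2 minor on rows i ∈ {1, 2}, columns (j,k) ∈ {(1,1), (1,2)} is det [[7, -7], [0, -21]] = -147 ≠ 0, so this unfolding has rank ≥ 2; CP rank is at least every unfolding rank, so rank(T) ≥ 2. (Unfolding ranks only ever bound the CP rank from below — rank(T) can be strictly larger than all of them — so the matching upper bound has to come from an explicit 2-term decomposition.)
Upper bound — finding two terms. Write S_k = T[:,:,k] for the frontal slices: S₁ = [[7, 2, 2], [0, 4, 4], [9, 2, 2]], S₂ = [[-7, -6, -6], [-21, -12, -12], [-6, -6, -6]], S₃ = [[3, 6, 6], [27, 12, 12], [0, 6, 6]].
If T = a₁ (x) b₁ (x) c₁ + a₂ (x) b₂ (x) c₂ then each S_k = c₁[k]·a₁b₁ᵀ + c₂[k]·a₂b₂ᵀ. S₁ and S₂ are linearly independent, so a₁b₁ᵀ and a₂b₂ᵀ must span the same plane of matrices: they are the rank-1 matrices of the form x·S₁ + y·S₂.
The 2×2 minor of x·S₁ + y·S₂ on rows {1,2}, columns {1,2} is 28·x² − 70·xy − 42·y² = 14·(x − 3·y)(2·x + y), vanishing at (x:y) = (3:1) and (1:-2).
M₁ = 3·S₁ + S₂ = [[14, 0, 0], [-21, 0, 0], [21, 0, 0]] = 7·[2, -3, 3][1, 0, 0]ᵀ and M₂ = S₁ − 2·S₂ = [[21, 14, 14], [42, 28, 28], [21, 14, 14]] = 7·[1, 2, 1][3, 2, 2]ᵀ, so take a₁ = [2, -3, 3], b₁ = [1, 0, 0], a₂ = [1, 2, 1], b₂ = [3, 2, 2].
Each slice is an integer combination of E₁ = a₁b₁ᵀ and E₂ = a₂b₂ᵀ: S₁ = 2·E₁ + E₂, S₂ = E₁ − 3·E₂, S₃ = −3·E₁ + 3·E₂; reading off coefficients, c₁ = [2, 1, -3] and c₂ = [1, -3, 3].
Hence T = [2, -3, 3] (x) [1, 0, 0] (x) [2, 1, -3] + [1, 2, 1] (x) [3, 2, 2] (x) [1, -3, 3], so rank(T) ≤ 2.
These bounds meet, so rank(T) = 2.
Check entry T[3,1,1] = 9: (3)·(1)·(2) + (1)·(3)·(1) = 9.

rank(T) = 2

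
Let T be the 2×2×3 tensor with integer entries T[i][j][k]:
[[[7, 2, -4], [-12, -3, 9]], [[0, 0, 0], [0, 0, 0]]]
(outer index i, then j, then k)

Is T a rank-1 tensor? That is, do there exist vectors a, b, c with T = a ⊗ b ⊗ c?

No

The mode-3 unfolding of T (rows indexed by k, columns by (i,j) = (0,0), (0,1), (1,0), (1,1)) is [[7, -12, 0, 0], [2, -3, 0, 0], [-4, 9, 0, 0]].
There the 2×2 minor on rows k ∈ {0, 1}, columns (i,j) ∈ {(0,0), (0,1)} is det [[7, -12], [2, -3]] = 3 ≠ 0, so this unfolding has rank ≥ 2; CP rank is at least every unfolding rank, so rank(T) ≥ 2.
In particular rank(T) ≥ 2 > 1, so T is not rank-1.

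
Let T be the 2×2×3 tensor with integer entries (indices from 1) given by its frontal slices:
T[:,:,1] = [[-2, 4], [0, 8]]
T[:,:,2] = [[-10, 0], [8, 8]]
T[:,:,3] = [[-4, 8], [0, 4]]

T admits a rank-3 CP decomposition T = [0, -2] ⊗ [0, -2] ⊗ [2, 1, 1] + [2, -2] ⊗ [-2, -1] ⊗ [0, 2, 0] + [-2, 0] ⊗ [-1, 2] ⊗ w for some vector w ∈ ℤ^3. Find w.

w = [-1, -1, -2]

Subtract the known terms from T to get the rank-1 residual R = [-2, 0] ⊗ [-1, 2] ⊗ w, so R[i,j,k] = a[i]·b[j]·w[k]. Pick indices with nonzero a[1]·b[1] = (-2)·(-1) = 2. Only the fibre through (1,1,·) is needed: R[1,1,:] = T[1,1,:] − Σₗ aₗ[1]bₗ[1]cₗ = [-2, -10, -4] − (0)·(0)·[2, 1, 1] − (2)·(-2)·[0, 2, 0] = [-2, -2, -4]. Then w[k] = R[1,1,k] / 2 for each k, giving w = [-2, -2, -4] / 2 = [-1, -1, -2].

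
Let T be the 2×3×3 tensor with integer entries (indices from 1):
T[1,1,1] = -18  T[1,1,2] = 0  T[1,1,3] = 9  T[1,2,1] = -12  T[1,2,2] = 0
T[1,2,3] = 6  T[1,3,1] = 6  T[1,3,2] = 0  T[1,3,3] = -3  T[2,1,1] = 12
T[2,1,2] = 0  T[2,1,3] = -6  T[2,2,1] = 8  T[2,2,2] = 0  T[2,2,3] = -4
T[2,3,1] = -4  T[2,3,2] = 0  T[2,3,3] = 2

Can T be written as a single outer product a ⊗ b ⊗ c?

Yes

The mode-1 fibre T[:,1,1] = [-18, 12] gives a = [3, -2] (primitive direction); the mode-2 fibre T[1,:,1] = [-18, -12, 6] gives b = [3, 2, -1]; then c[k] = T[1,1,k] / (a[1]·b[1]) = [-18, 0, 9] / 9 = [-2, 0, 1].
Expanding [3, -2] ⊗ [3, 2, -1] ⊗ [-2, 0, 1] reproduces all 18 entries of T, so T = [3, -2] ⊗ [3, 2, -1] ⊗ [-2, 0, 1] and rank(T) ≤ 1.
Equivalently every frontal slice T[:,:,k] is c[k] times the rank-1 matrix [3, -2] ⊗ [3, 2, -1]. So T has rank 1 (it is nonzero).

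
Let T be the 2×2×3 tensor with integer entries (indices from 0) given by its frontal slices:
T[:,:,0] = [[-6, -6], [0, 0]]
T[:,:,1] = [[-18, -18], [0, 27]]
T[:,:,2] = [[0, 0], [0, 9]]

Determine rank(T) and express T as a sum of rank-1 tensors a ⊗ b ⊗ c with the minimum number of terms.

Lower bound: in the mode-2 unfolding of T (rows indexed by j, columns by (i,k)) the 2×2 minor on rows j ∈ {0, 1}, columns (i,k) ∈ {(0,0), (1,1)} is det [[-6, 0], [-6, 27]] = -162 ≠ 0, so that unfolding has rank ≥ 2 and hence rank(T) ≥ 2 (CP rank is at least every unfolding rank, though it can be larger).
Upper bound: with S_k = T[:,:,k], the two rank-1 terms a₁b₁ᵀ, a₂b₂ᵀ are the rank-1 members of the pencil x·S₀ + y·S₁.
det(x·S₀ + y·S₁) is −162·xy − 486·y² = (-162)·(x + 3·y)(y), vanishing at (x:y) = (3:-1) and (1:0).
M₁ = 3·S₀ − S₁ = [[0, 0], [0, -27]] = (-27)·(0, 1)(0, 1)ᵀ and M₂ = S₀ = [[-6, -6], [0, 0]] = (-6)·(1, 0)(1, 1)ᵀ, so take a₁ = (0, 1), b₁ = (0, 1), a₂ = (1, 0), b₂ = (1, 1).
Each slice is an integer combination of E₁ = a₁b₁ᵀ and E₂ = a₂b₂ᵀ: S₀ = −6·E₂, S₁ = 27·E₁ − 18·E₂, S₂ = 9·E₁; reading off coefficients, c₁ = (0, 27, 9) and c₂ = (-6, -18, 0).
Hence T = (0, 1) ⊗ (0, 1) ⊗ (0, 27, 9) + (1, 0) ⊗ (1, 1) ⊗ (-6, -18, 0), so rank(T) ≤ 2.
These bounds meet, so rank(T) = 2.

rank(T) = 2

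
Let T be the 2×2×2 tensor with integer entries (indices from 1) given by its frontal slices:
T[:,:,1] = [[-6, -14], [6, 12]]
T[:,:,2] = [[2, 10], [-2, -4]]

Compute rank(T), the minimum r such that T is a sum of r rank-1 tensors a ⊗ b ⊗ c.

Lower bound: the mode-2 unfolding of T (rows indexed by j, columns by (i,k) = (1,1), (1,2), (2,1), (2,2)) is [[-6, 2, 6, -2], [-14, 10, 12, -4]].
There the 2×2 minor on rows j ∈ {1, 2}, columns (i,k) ∈ {(1,1), (1,2)} is det [[-6, 2], [-14, 10]] = -32 ≠ 0, so this unfolding has rank ≥ 2; CP rank is at least every unfolding rank, so rank(T) ≥ 2. (Unfolding ranks only ever bound the CP rank from below — rank(T) can be strictly larger than all of them — so the matching upper bound has to come from an explicit 2-term decomposition.)
Upper bound — finding two terms. Write S_k = T[:,:,k] for the frontal slices: S₁ = [[-6, -14], [6, 12]], S₂ = [[2, 10], [-2, -4]].
If T = a₁ ⊗ b₁ ⊗ c₁ + a₂ ⊗ b₂ ⊗ c₂ then each S_k = c₁[k]·a₁b₁ᵀ + c₂[k]·a₂b₂ᵀ. S₁ and S₂ are linearly independent, so a₁b₁ᵀ and a₂b₂ᵀ must span the same plane of matrices: they are the rank-1 matrices of the form x·S₁ + y·S₂.
det(x·S₁ + y·S₂) is 12·x² − 40·xy + 12·y² = 4·(x − 3·y)(3·x − y), vanishing at (x:y) = (3:1) and (1:3).
M₁ = 3·S₁ + S₂ = [[-16, -32], [16, 32]] = (-16)·(1, -1)(1, 2)ᵀ and M₂ = S₁ + 3·S₂ = [[0, 16], [0, 0]] = 16·(1, 0)(0, 1)ᵀ, so take a₁ = (1, -1), b₁ = (1, 2), a₂ = (1, 0), b₂ = (0, 1).
Each slice is an integer combination of E₁ = a₁b₁ᵀ and E₂ = a₂b₂ᵀ: S₁ = −6·E₁ − 2·E₂, S₂ = 2·E₁ + 6·E₂; reading off coefficients, c₁ = (-6, 2) and c₂ = (-2, 6).
Hence T = (1, -1) ⊗ (1, 2) ⊗ (-6, 2) + (1, 0) ⊗ (0, 1) ⊗ (-2, 6), so rank(T) ≤ 2.
These bounds meet, so rank(T) = 2.
Check entry T[2,1,1] = 6: (-1)·(1)·(-6) + (0)·(0)·(-2) = 6.

2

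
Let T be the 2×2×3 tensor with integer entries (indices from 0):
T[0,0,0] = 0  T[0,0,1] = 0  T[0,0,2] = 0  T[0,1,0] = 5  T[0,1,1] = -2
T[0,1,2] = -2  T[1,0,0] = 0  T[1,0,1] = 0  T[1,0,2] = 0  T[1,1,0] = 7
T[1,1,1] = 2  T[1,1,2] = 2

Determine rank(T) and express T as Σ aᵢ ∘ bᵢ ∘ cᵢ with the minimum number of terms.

Lower bound: the mode-3 unfolding of T (rows indexed by k, columns by (i,j) = (0,0), (0,1), (1,0), (1,1)) is [[0, 5, 0, 7], [0, -2, 0, 2], [0, -2, 0, 2]].
There the 2×2 minor on rows k ∈ {0, 1}, columns (i,j) ∈ {(0,1), (1,1)} is det [[5, 7], [-2, 2]] = 24 ≠ 0, so this unfolding has rank ≥ 2; CP rank is at least every unfolding rank, so rank(T) ≥ 2. (Flattening ranks never certify an upper bound on CP rank; for that we must actually write T with 2 rank-1 terms.)
Upper bound — finding two terms. Every mode-2 slice of T is a multiple of one matrix: T[:,j,:] = b[j]·M with b = [0, 1] and M = [[5, -2, -2], [7, 2, 2]] (rows indexed by i, columns by k). So it suffices to write M as a sum of two rank-1 matrices.
Splitting M by its rows (i = 0, 1), M = [1, 0][5, -2, -2]ᵀ + [0, 1][7, 2, 2]ᵀ.
Hence T = [1, 0] ∘ [0, 1] ∘ [5, -2, -2] + [0, 1] ∘ [0, 1] ∘ [7, 2, 2], so rank(T) ≤ 2.
These bounds meet, so rank(T) = 2.
Check entry T[0,0,2] = 0: (1)·(0)·(-2) + (0)·(0)·(2) = 0.

rank(T) = 2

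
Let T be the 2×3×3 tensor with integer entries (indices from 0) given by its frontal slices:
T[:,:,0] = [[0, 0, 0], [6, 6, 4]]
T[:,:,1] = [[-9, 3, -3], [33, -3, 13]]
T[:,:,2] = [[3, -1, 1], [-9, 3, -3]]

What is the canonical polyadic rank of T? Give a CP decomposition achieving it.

rank(T) = 2

Lower bound: the mode-3 unfolding of T (rows indexed by k, columns by (i,j) = (0,0), (0,1), (0,2), (1,0), (1,1), (1,2)) is [[0, 0, 0, 6, 6, 4], [-9, 3, -3, 33, -3, 13], [3, -1, 1, -9, 3, -3]].
There the 2×2 minor on rows k ∈ {0, 1}, columns (i,j) ∈ {(0,0), (1,0)} is det [[0, 6], [-9, 33]] = 54 ≠ 0, so this unfolding has rank ≥ 2; CP rank is at least every unfolding rank, so rank(T) ≥ 2. (Flattening ranks never certify an upper bound on CP rank; for that we must actually write T with 2 rank-1 terms.)
Upper bound — finding two terms. Write S_k = T[:,:,k] for the frontal slices: S₀ = [[0, 0, 0], [6, 6, 4]], S₁ = [[-9, 3, -3], [33, -3, 13]], S₂ = [[3, -1, 1], [-9, 3, -3]].
If T = a₁ (x) b₁ (x) c₁ + a₂ (x) b₂ (x) c₂ then each S_k = c₁[k]·a₁b₁ᵀ + c₂[k]·a₂b₂ᵀ. S₀ and S₁ are linearly independent, so a₁b₁ᵀ and a₂b₂ᵀ must span the same plane of matrices: they are the rank-1 matrices of the form x·S₀ + y·S₁.
The 2×2 minor of x·S₀ + y·S₁ on rows {0,1}, columns {0,1} is −72·xy − 72·y² = (-72)·(y)(x + y), vanishing at (x:y) = (1:0) and (1:-1).
M₁ = S₀ = [[0, 0, 0], [6, 6, 4]] = 2·[0, 1][3, 3, 2]ᵀ and M₂ = S₀ − S₁ = [[9, -3, 3], [-27, 9, -9]] = 3·[1, -3][3, -1, 1]ᵀ, so take a₁ = [0, 1], b₁ = [3, 3, 2], a₂ = [1, -3], b₂ = [3, -1, 1].
Each slice is an integer combination of E₁ = a₁b₁ᵀ and E₂ = a₂b₂ᵀ: S₀ = 2·E₁, S₁ = 2·E₁ − 3·E₂, S₂ = E₂; reading off coefficients, c₁ = [2, 2, 0] and c₂ = [0, -3, 1].
Hence T = [0, 1] (x) [3, 3, 2] (x) [2, 2, 0] + [1, -3] (x) [3, -1, 1] (x) [0, -3, 1], so rank(T) ≤ 2.
These bounds meet, so rank(T) = 2.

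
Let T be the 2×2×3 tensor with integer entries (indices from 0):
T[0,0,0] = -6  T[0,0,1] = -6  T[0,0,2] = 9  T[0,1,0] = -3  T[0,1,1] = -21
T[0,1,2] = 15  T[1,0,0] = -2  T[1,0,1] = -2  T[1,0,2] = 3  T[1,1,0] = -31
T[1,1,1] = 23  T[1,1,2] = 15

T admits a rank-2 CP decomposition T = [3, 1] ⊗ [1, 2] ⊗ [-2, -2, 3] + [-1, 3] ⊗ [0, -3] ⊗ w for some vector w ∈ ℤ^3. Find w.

Subtract the known terms from T to get the rank-1 residual R = [-1, 3] ⊗ [0, -3] ⊗ w, so R[i,j,k] = a[i]·b[j]·w[k]. Pick indices with nonzero a[0]·b[1] = (-1)·(-3) = 3. Only the fibre through (0,1,·) is needed: R[0,1,:] = T[0,1,:] − Σₗ aₗ[0]bₗ[1]cₗ = [-3, -21, 15] − (3)·(2)·[-2, -2, 3] = [9, -9, -3]. Then w[k] = R[0,1,k] / 3 for each k, giving w = [9, -9, -3] / 3 = [3, -3, -1].

w = [3, -3, -1]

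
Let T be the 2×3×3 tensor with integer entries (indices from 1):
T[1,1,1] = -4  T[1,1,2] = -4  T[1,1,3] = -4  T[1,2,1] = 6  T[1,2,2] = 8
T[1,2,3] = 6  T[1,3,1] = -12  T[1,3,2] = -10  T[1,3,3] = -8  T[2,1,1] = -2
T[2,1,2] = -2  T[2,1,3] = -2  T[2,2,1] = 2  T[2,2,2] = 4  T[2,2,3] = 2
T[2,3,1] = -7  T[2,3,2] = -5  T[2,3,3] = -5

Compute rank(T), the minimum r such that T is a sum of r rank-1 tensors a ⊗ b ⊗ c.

3

Lower bound: the mode-2 unfolding of T (rows indexed by j, columns by (i,k) = (1,1), (1,2), (1,3), (2,1), (2,2), (2,3)) is [[-4, -4, -4, -2, -2, -2], [6, 8, 6, 2, 4, 2], [-12, -10, -8, -7, -5, -5]].
There the 3×3 minor on rows j ∈ {1, 2, 3}, columns (i,k) ∈ {(1,1), (1,2), (1,3)} is det [[-4, -4, -4], [6, 8, 6], [-12, -10, -8]] = -32 ≠ 0, so this unfolding has rank ≥ 3; CP rank is at least every unfolding rank, so rank(T) ≥ 3. (Unfolding ranks only ever bound the CP rank from below — rank(T) can be strictly larger than all of them — so the matching upper bound has to come from an explicit 3-term decomposition.)
Upper bound: T is a sum of 3 rank-1 terms, T = [1, 1] ⊗ [0, 1, 1] ⊗ [-2, 0, -2] + [2, 1] ⊗ [0, 0, 1] ⊗ [-1, -1, 1] + [2, 1] ⊗ [1, -2, 2] ⊗ [-2, -2, -2] (one valid choice — decompositions are not unique — normalised so each a, b is primitive with positive first nonzero entry; check it by expanding all entries), so rank(T) ≤ 3.
These bounds meet, so rank(T) = 3.
Check entry T[1,3,3] = -8: (1)·(1)·(-2) + (2)·(1)·(1) + (2)·(2)·(-2) = -8.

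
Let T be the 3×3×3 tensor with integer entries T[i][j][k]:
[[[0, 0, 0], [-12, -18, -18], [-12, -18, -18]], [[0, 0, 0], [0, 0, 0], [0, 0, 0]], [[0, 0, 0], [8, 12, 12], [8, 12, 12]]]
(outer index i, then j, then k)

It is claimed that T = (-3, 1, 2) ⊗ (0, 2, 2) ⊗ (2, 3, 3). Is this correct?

Reconstruct entry (1,1,0) from the claimed factors: Σₗ aₗ[1]bₗ[1]cₗ[0] = (1)·(2)·(2) = 4, but T[1,1,0] = 0. The claim is false.

No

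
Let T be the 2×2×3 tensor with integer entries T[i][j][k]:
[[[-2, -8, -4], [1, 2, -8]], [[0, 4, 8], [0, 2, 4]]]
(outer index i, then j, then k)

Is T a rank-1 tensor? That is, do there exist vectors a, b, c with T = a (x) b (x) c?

The mode-3 unfolding of T (rows indexed by k, columns by (i,j) = (0,0), (0,1), (1,0), (1,1)) is [[-2, 1, 0, 0], [-8, 2, 4, 2], [-4, -8, 8, 4]].
There the 3×3 minor on rows k ∈ {0, 1, 2}, columns (i,j) ∈ {(0,0), (0,1), (1,0)} is det [[-2, 1, 0], [-8, 2, 4], [-4, -8, 8]] = -48 ≠ 0, so this unfolding has rank ≥ 3; CP rank is at least every unfolding rank, so rank(T) ≥ 3.
In particular rank(T) ≥ 3 > 1, so T is not rank-1.

No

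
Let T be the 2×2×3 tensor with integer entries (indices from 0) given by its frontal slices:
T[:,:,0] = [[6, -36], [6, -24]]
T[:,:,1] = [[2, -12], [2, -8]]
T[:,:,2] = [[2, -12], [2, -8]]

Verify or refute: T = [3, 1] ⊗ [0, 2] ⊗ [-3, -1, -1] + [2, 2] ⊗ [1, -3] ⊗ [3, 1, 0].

No

Reconstruct entry (0,0,2) from the claimed factors: Σₗ aₗ[0]bₗ[0]cₗ[2] = (3)·(0)·(-1) + (2)·(1)·(0) = 0, but T[0,0,2] = 2. The claim is false.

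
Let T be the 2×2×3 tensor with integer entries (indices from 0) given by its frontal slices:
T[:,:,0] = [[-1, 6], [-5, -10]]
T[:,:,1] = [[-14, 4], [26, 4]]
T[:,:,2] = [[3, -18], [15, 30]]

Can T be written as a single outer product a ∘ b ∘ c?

The mode-1 unfolding of T (rows indexed by i, columns by (j,k) = (0,0), (0,1), (0,2), (1,0), (1,1), (1,2)) is [[-1, -14, 3, 6, 4, -18], [-5, 26, 15, -10, 4, 30]].
There the 2×2 minor on rows i ∈ {0, 1}, columns (j,k) ∈ {(0,0), (0,1)} is det [[-1, -14], [-5, 26]] = -96 ≠ 0, so this unfolding has rank ≥ 2; CP rank is at least every unfolding rank, so rank(T) ≥ 2.
In particular rank(T) ≥ 2 > 1, so T is not rank-1.

No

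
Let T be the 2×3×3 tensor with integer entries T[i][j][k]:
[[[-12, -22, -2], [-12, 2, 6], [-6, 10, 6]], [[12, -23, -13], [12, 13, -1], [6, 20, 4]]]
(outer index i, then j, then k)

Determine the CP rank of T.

2

Lower bound: the mode-1 unfolding of T (rows indexed by i, columns by (j,k) = (0,0), (0,1), (0,2), (1,0), (1,1), (1,2), (2,0), (2,1), (2,2)) is [[-12, -22, -2, -12, 2, 6, -6, 10, 6], [12, -23, -13, 12, 13, -1, 6, 20, 4]].
There the 2×2 minor on rows i ∈ {0, 1}, columns (j,k) ∈ {(0,0), (0,1)} is det [[-12, -22], [12, -23]] = 540 ≠ 0, so this unfolding has rank ≥ 2; CP rank is at least every unfolding rank, so rank(T) ≥ 2. (Unfolding ranks only ever bound the CP rank from below — rank(T) can be strictly larger than all of them — so the matching upper bound has to come from an explicit 2-term decomposition.)
Upper bound — finding two terms. Write S_k = T[:,:,k] for the frontal slices: S₀ = [[-12, -12, -6], [12, 12, 6]], S₁ = [[-22, 2, 10], [-23, 13, 20]], S₂ = [[-2, 6, 6], [-13, -1, 4]].
If T = a₁ ⊗ b₁ ⊗ c₁ + a₂ ⊗ b₂ ⊗ c₂ then each S_k = c₁[k]·a₁b₁ᵀ + c₂[k]·a₂b₂ᵀ. S₀ and S₁ are linearly independent, so a₁b₁ᵀ and a₂b₂ᵀ must span the same plane of matrices: they are the rank-1 matrices of the form x·S₀ + y·S₁.
The 2×2 minor of x·S₀ + y·S₁ on rows {0,1}, columns {0,1} is −720·xy − 240·y² = (-240)·(y)(3·x + y), vanishing at (x:y) = (1:0) and (1:-3).
M₁ = S₀ = [[-12, -12, -6], [12, 12, 6]] = (-6)·[1, -1][2, 2, 1]ᵀ and M₂ = S₀ − 3·S₁ = [[54, -18, -36], [81, -27, -54]] = 9·[2, 3][3, -1, -2]ᵀ, so take a₁ = [1, -1], b₁ = [2, 2, 1], a₂ = [2, 3], b₂ = [3, -1, -2].
Each slice is an integer combination of E₁ = a₁b₁ᵀ and E₂ = a₂b₂ᵀ: S₀ = −6·E₁, S₁ = −2·E₁ − 3·E₂, S₂ = 2·E₁ − E₂; reading off coefficients, c₁ = [-6, -2, 2] and c₂ = [0, -3, -1].
Hence T = [1, -1] ⊗ [2, 2, 1] ⊗ [-6, -2, 2] + [2, 3] ⊗ [3, -1, -2] ⊗ [0, -3, -1], so rank(T) ≤ 2.
These bounds meet, so rank(T) = 2.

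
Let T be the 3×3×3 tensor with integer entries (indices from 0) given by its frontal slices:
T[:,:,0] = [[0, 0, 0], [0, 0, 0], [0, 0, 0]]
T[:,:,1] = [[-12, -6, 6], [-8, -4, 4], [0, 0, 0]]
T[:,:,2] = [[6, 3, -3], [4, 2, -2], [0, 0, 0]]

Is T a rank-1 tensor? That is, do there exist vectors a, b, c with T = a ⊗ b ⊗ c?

If T = a ⊗ b ⊗ c then every fibre of T is a multiple of the corresponding factor, so read the factors off the fibres through the nonzero entry T[0,0,1] = -12.
The mode-1 fibre T[:,0,1] = [-12, -8, 0] gives a = [3, 2, 0] (primitive direction); the mode-2 fibre T[0,:,1] = [-12, -6, 6] gives b = [2, 1, -1]; then c[k] = T[0,0,k] / (a[0]·b[0]) = [0, -12, 6] / 6 = [0, -2, 1].
Expanding [3, 2, 0] ⊗ [2, 1, -1] ⊗ [0, -2, 1] reproduces all 27 entries of T, so T = [3, 2, 0] ⊗ [2, 1, -1] ⊗ [0, -2, 1] and rank(T) ≤ 1.
Equivalently every frontal slice T[:,:,k] is c[k] times the rank-1 matrix [3, 2, 0] ⊗ [2, 1, -1]. So T has rank 1 (it is nonzero).

Yes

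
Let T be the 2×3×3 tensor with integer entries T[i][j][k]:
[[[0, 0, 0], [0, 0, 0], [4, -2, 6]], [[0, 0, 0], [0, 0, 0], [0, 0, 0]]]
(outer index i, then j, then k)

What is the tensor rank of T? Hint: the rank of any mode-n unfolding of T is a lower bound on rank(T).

Lower bound: T ≠ 0 (e.g. T[0,2,0] = 4), so rank(T) ≥ 1.
Upper bound: if T = a ∘ b ∘ c then every fibre of T is a multiple of the corresponding factor, so read the factors off the fibres through the nonzero entry T[0,2,0] = 4.
The mode-1 fibre T[:,2,0] = [4, 0] gives a = (1, 0) (primitive direction); the mode-2 fibre T[0,:,0] = [0, 0, 4] gives b = (0, 0, 1); then c[k] = T[0,2,k] / (a[0]·b[2]) = [4, -2, 6] / 1 = (4, -2, 6).
Expanding (1, 0) ∘ (0, 0, 1) ∘ (4, -2, 6) reproduces all 18 entries of T, so T = (1, 0) ∘ (0, 0, 1) ∘ (4, -2, 6) and rank(T) ≤ 1.
These bounds meet, so rank(T) = 1.

1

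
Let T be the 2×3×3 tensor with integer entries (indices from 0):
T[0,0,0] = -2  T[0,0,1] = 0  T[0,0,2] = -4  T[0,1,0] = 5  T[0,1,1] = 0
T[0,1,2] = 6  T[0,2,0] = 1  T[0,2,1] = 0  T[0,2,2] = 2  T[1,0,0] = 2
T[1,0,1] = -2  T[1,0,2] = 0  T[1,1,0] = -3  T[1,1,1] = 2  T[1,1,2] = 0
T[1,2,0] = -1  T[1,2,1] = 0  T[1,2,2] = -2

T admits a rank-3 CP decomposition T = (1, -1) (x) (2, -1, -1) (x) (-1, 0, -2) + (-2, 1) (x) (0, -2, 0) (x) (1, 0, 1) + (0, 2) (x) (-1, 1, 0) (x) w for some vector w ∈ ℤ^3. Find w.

Subtract the known terms from T to get the rank-1 residual R = (0, 2) (x) (-1, 1, 0) (x) w, so R[i,j,k] = a[i]·b[j]·w[k]. Pick indices with nonzero a[1]·b[0] = (2)·(-1) = -2. Only the fibre through (1,0,·) is needed: R[1,0,:] = T[1,0,:] − Σₗ aₗ[1]bₗ[0]cₗ = [2, -2, 0] − (-1)·(2)·(-1, 0, -2) − (1)·(0)·(1, 0, 1) = [0, -2, -4]. Then w[k] = R[1,0,k] / -2 for each k, giving w = [0, -2, -4] / -2 = (0, 1, 2).

w = (0, 1, 2)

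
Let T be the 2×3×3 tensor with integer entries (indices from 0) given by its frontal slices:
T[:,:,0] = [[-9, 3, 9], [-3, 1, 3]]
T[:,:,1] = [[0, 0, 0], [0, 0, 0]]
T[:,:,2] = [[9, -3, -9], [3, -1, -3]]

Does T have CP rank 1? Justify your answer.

If T = a (x) b (x) c then every fibre of T is a multiple of the corresponding factor, so read the factors off the fibres through the nonzero entry T[0,0,0] = -9.
The mode-1 fibre T[:,0,0] = [-9, -3] gives a = (3, 1) (primitive direction); the mode-2 fibre T[0,:,0] = [-9, 3, 9] gives b = (3, -1, -3); then c[k] = T[0,0,k] / (a[0]·b[0]) = [-9, 0, 9] / 9 = (-1, 0, 1).
Expanding (3, 1) (x) (3, -1, -3) (x) (-1, 0, 1) reproduces all 18 entries of T, so T = (3, 1) (x) (3, -1, -3) (x) (-1, 0, 1) and rank(T) ≤ 1.
Equivalently every frontal slice T[:,:,k] is c[k] times the rank-1 matrix (3, 1) (x) (3, -1, -3). So T has rank 1 (it is nonzero).

Yes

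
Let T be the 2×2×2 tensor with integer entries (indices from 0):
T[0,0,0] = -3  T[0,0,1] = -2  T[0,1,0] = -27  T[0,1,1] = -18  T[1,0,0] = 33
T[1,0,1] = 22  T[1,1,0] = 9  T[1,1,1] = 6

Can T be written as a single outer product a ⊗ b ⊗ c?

The mode-1 unfolding of T (rows indexed by i, columns by (j,k) = (0,0), (0,1), (1,0), (1,1)) is [[-3, -2, -27, -18], [33, 22, 9, 6]].
There the 2×2 minor on rows i ∈ {0, 1}, columns (j,k) ∈ {(0,0), (1,0)} is det [[-3, -27], [33, 9]] = 864 ≠ 0, so this unfolding has rank ≥ 2; CP rank is at least every unfolding rank, so rank(T) ≥ 2.
In particular rank(T) ≥ 2 > 1, so T is not rank-1.

No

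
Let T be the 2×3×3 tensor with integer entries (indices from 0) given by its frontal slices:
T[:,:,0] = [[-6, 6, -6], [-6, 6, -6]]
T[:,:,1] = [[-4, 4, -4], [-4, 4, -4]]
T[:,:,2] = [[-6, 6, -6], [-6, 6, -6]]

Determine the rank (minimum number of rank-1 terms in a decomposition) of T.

1

Lower bound: T ≠ 0 (e.g. T[0,0,0] = -6), so rank(T) ≥ 1.
Upper bound: if T = a ⊗ b ⊗ c then every fibre of T is a multiple of the corresponding factor, so read the factors off the fibres through the nonzero entry T[0,0,0] = -6.
The mode-1 fibre T[:,0,0] = [-6, -6] gives a = (1, 1) (primitive direction); the mode-2 fibre T[0,:,0] = [-6, 6, -6] gives b = (1, -1, 1); then c[k] = T[0,0,k] / (a[0]·b[0]) = [-6, -4, -6] / 1 = (-6, -4, -6).
Expanding (1, 1) ⊗ (1, -1, 1) ⊗ (-6, -4, -6) reproduces all 18 entries of T, so T = (1, 1) ⊗ (1, -1, 1) ⊗ (-6, -4, -6) and rank(T) ≤ 1.
These bounds meet, so rank(T) = 1.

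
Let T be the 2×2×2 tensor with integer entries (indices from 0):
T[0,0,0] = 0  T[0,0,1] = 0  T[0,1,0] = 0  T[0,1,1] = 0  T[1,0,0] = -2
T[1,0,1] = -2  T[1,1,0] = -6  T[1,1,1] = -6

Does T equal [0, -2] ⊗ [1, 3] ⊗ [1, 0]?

No

Reconstruct entry (1,0,1) from the claimed factors: Σₗ aₗ[1]bₗ[0]cₗ[1] = (-2)·(1)·(0) = 0, but T[1,0,1] = -2. The claim is false.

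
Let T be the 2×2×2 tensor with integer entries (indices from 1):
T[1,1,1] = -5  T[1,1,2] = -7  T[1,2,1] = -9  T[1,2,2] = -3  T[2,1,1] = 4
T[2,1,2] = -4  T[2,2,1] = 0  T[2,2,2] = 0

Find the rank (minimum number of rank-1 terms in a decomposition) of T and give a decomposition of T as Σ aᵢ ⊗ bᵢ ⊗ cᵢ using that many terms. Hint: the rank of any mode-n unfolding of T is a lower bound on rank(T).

Lower bound: the mode-3 unfolding of T (rows indexed by k, columns by (i,j) = (1,1), (1,2), (2,1), (2,2)) is [[-5, -9, 4, 0], [-7, -3, -4, 0]].
There the 2×2 minor on rows k ∈ {1, 2}, columns (i,j) ∈ {(1,1), (1,2)} is det [[-5, -9], [-7, -3]] = -48 ≠ 0, so this unfolding has rank ≥ 2; CP rank is at least every unfolding rank, so rank(T) ≥ 2. (This is only a lower bound: in general the CP rank may exceed every unfolding rank, so we still need to exhibit 2 rank-1 terms summing to T.)
Upper bound — finding two terms. Write S_k = T[:,:,k] for the frontal slices: S₁ = [[-5, -9], [4, 0]], S₂ = [[-7, -3], [-4, 0]].
If T = a₁ ⊗ b₁ ⊗ c₁ + a₂ ⊗ b₂ ⊗ c₂ then each S_k = c₁[k]·a₁b₁ᵀ + c₂[k]·a₂b₂ᵀ. S₁ and S₂ are linearly independent, so a₁b₁ᵀ and a₂b₂ᵀ must span the same plane of matrices: they are the rank-1 matrices of the form x·S₁ + y·S₂.
det(x·S₁ + y·S₂) is 36·x² − 24·xy − 12·y² = 12·(x − y)(3·x + y), vanishing at (x:y) = (1:1) and (1:-3).
M₁ = S₁ + S₂ = [[-12, -12], [0, 0]] = (-12)·[1, 0][1, 1]ᵀ and M₂ = S₁ − 3·S₂ = [[16, 0], [16, 0]] = 16·[1, 1][1, 0]ᵀ, so take a₁ = [1, 0], b₁ = [1, 1], a₂ = [1, 1], b₂ = [1, 0].
Each slice is an integer combination of E₁ = a₁b₁ᵀ and E₂ = a₂b₂ᵀ: S₁ = −9·E₁ + 4·E₂, S₂ = −3·E₁ − 4·E₂; reading off coefficients, c₁ = [-9, -3] and c₂ = [4, -4].
Hence T = [1, 0] ⊗ [1, 1] ⊗ [-9, -3] + [1, 1] ⊗ [1, 0] ⊗ [4, -4], so rank(T) ≤ 2.
These bounds meet, so rank(T) = 2.

rank(T) = 2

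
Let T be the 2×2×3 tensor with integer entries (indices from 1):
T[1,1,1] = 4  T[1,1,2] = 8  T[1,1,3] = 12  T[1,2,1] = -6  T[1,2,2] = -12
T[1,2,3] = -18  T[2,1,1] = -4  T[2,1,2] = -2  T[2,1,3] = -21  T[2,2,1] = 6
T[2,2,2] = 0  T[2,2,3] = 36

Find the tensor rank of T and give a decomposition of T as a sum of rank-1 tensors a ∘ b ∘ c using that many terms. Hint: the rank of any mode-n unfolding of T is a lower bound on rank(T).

Lower bound: the mode-1 unfolding of T (rows indexed by i, columns by (j,k) = (1,1), (1,2), (1,3), (2,1), (2,2), (2,3)) is [[4, 8, 12, -6, -12, -18], [-4, -2, -21, 6, 0, 36]].
There the 2×2 minor on rows i ∈ {1, 2}, columns (j,k) ∈ {(1,1), (1,2)} is det [[4, 8], [-4, -2]] = 24 ≠ 0, so this unfolding has rank ≥ 2; CP rank is at least every unfolding rank, so rank(T) ≥ 2. (This is only a lower bound: in general the CP rank may exceed every unfolding rank, so we still need to exhibit 2 rank-1 terms summing to T.)
Upper bound — finding two terms. Write S_k = T[:,:,k] for the frontal slices: S₁ = [[4, -6], [-4, 6]], S₂ = [[8, -12], [-2, 0]], S₃ = [[12, -18], [-21, 36]].
If T = a₁ ∘ b₁ ∘ c₁ + a₂ ∘ b₂ ∘ c₂ then each S_k = c₁[k]·a₁b₁ᵀ + c₂[k]·a₂b₂ᵀ. S₁ and S₂ are linearly independent, so a₁b₁ᵀ and a₂b₂ᵀ must span the same plane of matrices: they are the rank-1 matrices of the form x·S₁ + y·S₂.
det(x·S₁ + y·S₂) is −12·xy − 24·y² = (-12)·(x + 2·y)(y), vanishing at (x:y) = (2:-1) and (1:0).
M₁ = 2·S₁ − S₂ = [[0, 0], [-6, 12]] = (-6)·[0, 1][1, -2]ᵀ and M₂ = S₁ = [[4, -6], [-4, 6]] = 2·[1, -1][2, -3]ᵀ, so take a₁ = [0, 1], b₁ = [1, -2], a₂ = [1, -1], b₂ = [2, -3].
Each slice is an integer combination of E₁ = a₁b₁ᵀ and E₂ = a₂b₂ᵀ: S₁ = 2·E₂, S₂ = 6·E₁ + 4·E₂, S₃ = −9·E₁ + 6·E₂; reading off coefficients, c₁ = [0, 6, -9] and c₂ = [2, 4, 6].
Hence T = [0, 1] ∘ [1, -2] ∘ [0, 6, -9] + [1, -1] ∘ [2, -3] ∘ [2, 4, 6], so rank(T) ≤ 2.
These bounds meet, so rank(T) = 2.

rank(T) = 2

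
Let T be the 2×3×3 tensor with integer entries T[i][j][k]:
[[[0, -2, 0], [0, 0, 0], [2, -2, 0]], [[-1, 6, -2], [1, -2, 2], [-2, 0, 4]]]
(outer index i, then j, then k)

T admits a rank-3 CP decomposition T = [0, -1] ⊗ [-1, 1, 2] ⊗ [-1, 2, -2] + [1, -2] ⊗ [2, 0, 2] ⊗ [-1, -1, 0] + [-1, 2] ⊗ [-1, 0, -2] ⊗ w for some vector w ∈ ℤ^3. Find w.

Subtract the known terms from T to get the rank-1 residual R = [-1, 2] ⊗ [-1, 0, -2] ⊗ w, so R[i,j,k] = a[i]·b[j]·w[k]. Pick indices with nonzero a[0]·b[0] = (-1)·(-1) = 1. Only the fibre through (0,0,·) is needed: R[0,0,:] = T[0,0,:] − Σₗ aₗ[0]bₗ[0]cₗ = [0, -2, 0] − (0)·(-1)·[-1, 2, -2] − (1)·(2)·[-1, -1, 0] = [2, 0, 0]. Then w[k] = R[0,0,k] / 1 for each k, giving w = [2, 0, 0] / 1 = [2, 0, 0].

w = [2, 0, 0]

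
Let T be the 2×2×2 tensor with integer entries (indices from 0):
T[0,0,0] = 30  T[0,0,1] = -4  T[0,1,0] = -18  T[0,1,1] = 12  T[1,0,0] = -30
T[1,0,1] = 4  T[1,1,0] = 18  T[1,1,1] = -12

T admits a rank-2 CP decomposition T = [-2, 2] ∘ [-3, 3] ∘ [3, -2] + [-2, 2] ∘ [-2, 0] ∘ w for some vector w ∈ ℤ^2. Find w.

Subtract the known terms from T to get the rank-1 residual R = [-2, 2] ∘ [-2, 0] ∘ w, so R[i,j,k] = a[i]·b[j]·w[k]. Pick indices with nonzero a[0]·b[0] = (-2)·(-2) = 4. Only the fibre through (0,0,·) is needed: R[0,0,:] = T[0,0,:] − Σₗ aₗ[0]bₗ[0]cₗ = [30, -4] − (-2)·(-3)·[3, -2] = [12, 8]. Then w[k] = R[0,0,k] / 4 for each k, giving w = [12, 8] / 4 = [3, 2].

w = [3, 2]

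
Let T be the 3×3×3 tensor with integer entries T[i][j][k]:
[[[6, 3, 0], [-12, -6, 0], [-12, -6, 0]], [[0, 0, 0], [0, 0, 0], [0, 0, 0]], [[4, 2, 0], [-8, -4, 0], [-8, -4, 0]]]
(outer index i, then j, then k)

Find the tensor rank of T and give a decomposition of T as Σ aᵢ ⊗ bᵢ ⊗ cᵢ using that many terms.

Lower bound: T ≠ 0 (e.g. T[0,0,0] = 6), so rank(T) ≥ 1.
Upper bound: the mode-1 fibre T[:,0,0] = [6, 0, 4] gives a = [3, 0, 2] (primitive direction); the mode-2 fibre T[0,:,0] = [6, -12, -12] gives b = [1, -2, -2]; then c[k] = T[0,0,k] / (a[0]·b[0]) = [6, 3, 0] / 3 = [2, 1, 0].
Expanding [3, 0, 2] ⊗ [1, -2, -2] ⊗ [2, 1, 0] reproduces all 27 entries of T, so T = [3, 0, 2] ⊗ [1, -2, -2] ⊗ [2, 1, 0] and rank(T) ≤ 1.
These bounds meet, so rank(T) = 1.

rank(T) = 1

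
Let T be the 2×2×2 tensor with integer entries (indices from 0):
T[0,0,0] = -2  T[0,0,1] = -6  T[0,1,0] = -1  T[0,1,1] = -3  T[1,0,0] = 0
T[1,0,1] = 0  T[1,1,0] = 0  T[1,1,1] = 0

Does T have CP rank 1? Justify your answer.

If T = a ⊗ b ⊗ c then every fibre of T is a multiple of the corresponding factor, so read the factors off the fibres through the nonzero entry T[0,0,0] = -2.
The mode-1 fibre T[:,0,0] = [-2, 0] gives a = [1, 0] (primitive direction); the mode-2 fibre T[0,:,0] = [-2, -1] gives b = [2, 1]; then c[k] = T[0,0,k] / (a[0]·b[0]) = [-2, -6] / 2 = [-1, -3].
Expanding [1, 0] ⊗ [2, 1] ⊗ [-1, -3] reproduces all 8 entries of T, so T = [1, 0] ⊗ [2, 1] ⊗ [-1, -3] and rank(T) ≤ 1.
Equivalently every frontal slice T[:,:,k] is c[k] times the rank-1 matrix [1, 0] ⊗ [2, 1]. So T has rank 1 (it is nonzero).

Yes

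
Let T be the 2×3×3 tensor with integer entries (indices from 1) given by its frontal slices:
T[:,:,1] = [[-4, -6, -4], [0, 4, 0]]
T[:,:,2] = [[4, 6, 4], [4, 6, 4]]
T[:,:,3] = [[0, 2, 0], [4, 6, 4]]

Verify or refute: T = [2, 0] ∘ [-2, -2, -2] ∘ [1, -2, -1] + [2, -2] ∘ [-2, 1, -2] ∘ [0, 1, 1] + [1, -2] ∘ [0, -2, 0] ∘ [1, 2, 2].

Yes

Reconstruct entrywise from the claimed factors. For example, T[1,1,1] = -4 and Σₗ aₗ[1]bₗ[1]cₗ[1] = (2)·(-2)·(1) + (2)·(-2)·(0) + (1)·(0)·(1) = -4; checking all 18 entries, every one matches. The claim holds.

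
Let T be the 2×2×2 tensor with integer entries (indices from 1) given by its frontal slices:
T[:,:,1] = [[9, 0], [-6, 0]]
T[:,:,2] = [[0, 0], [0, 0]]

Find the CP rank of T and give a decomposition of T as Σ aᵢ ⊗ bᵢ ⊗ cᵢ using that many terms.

rank(T) = 1

Lower bound: T ≠ 0 (e.g. T[1,1,1] = 9), so rank(T) ≥ 1.
Upper bound: the mode-1 fibre T[:,1,1] = [9, -6] gives a = (3, -2) (primitive direction); the mode-2 fibre T[1,:,1] = [9, 0] gives b = (1, 0); then c[k] = T[1,1,k] / (a[1]·b[1]) = [9, 0] / 3 = (3, 0).
Expanding (3, -2) ⊗ (1, 0) ⊗ (3, 0) reproduces all 8 entries of T, so T = (3, -2) ⊗ (1, 0) ⊗ (3, 0) and rank(T) ≤ 1.
These bounds meet, so rank(T) = 1.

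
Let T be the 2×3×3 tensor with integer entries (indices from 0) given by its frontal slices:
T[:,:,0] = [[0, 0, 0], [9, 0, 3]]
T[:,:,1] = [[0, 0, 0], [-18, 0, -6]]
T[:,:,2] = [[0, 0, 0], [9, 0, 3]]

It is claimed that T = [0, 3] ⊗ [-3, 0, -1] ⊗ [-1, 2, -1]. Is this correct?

Reconstruct entrywise from the claimed factors. For example, T[1,2,0] = 3 and Σₗ aₗ[1]bₗ[2]cₗ[0] = (3)·(-1)·(-1) = 3; checking all 18 entries, every one matches. The claim holds.

Yes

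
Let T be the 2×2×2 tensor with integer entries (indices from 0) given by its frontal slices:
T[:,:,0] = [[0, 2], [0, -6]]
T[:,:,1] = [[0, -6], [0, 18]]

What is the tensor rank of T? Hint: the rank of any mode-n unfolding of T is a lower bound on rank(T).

1

Lower bound: T ≠ 0 (e.g. T[0,1,0] = 2), so rank(T) ≥ 1.
Upper bound: if T = a ⊗ b ⊗ c then every fibre of T is a multiple of the corresponding factor, so read the factors off the fibres through the nonzero entry T[0,1,0] = 2.
The mode-1 fibre T[:,1,0] = [2, -6] gives a = [1, -3] (primitive direction); the mode-2 fibre T[0,:,0] = [0, 2] gives b = [0, 1]; then c[k] = T[0,1,k] / (a[0]·b[1]) = [2, -6] / 1 = [2, -6].
Expanding [1, -3] ⊗ [0, 1] ⊗ [2, -6] reproduces all 8 entries of T, so T = [1, -3] ⊗ [0, 1] ⊗ [2, -6] and rank(T) ≤ 1.
These bounds meet, so rank(T) = 1.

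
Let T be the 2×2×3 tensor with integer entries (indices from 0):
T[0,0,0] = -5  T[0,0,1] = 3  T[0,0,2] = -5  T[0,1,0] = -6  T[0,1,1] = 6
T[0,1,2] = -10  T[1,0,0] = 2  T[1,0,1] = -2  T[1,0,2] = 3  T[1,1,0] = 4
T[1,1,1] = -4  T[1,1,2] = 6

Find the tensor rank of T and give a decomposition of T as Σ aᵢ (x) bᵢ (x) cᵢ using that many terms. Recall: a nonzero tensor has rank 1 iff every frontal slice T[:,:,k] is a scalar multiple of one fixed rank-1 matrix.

Lower bound: in the mode-3 unfolding of T (rows indexed by k, columns by (i,j)) the 3×3 minor on rows k ∈ {0, 1, 2}, columns (i,j) ∈ {(0,0), (0,1), (1,0)} is det [[-5, -6, 2], [3, 6, -2], [-5, -10, 3]] = 4 ≠ 0, so that unfolding has rank ≥ 3 and hence rank(T) ≥ 3 (CP rank is at least every unfolding rank, though it can be larger).
Upper bound: T is a sum of 3 rank-1 terms, T = (1, -1) (x) (1, 2) (x) (-1, 1, -1) + (1, 0) (x) (1, 0) (x) (-2, 0, 0) + (2, -1) (x) (1, 2) (x) (-1, 1, -2) (one valid choice — decompositions are not unique — normalised so each a, b is primitive with positive first nonzero entry; check it by expanding all entries), so rank(T) ≤ 3.
These bounds meet, so rank(T) = 3.

rank(T) = 3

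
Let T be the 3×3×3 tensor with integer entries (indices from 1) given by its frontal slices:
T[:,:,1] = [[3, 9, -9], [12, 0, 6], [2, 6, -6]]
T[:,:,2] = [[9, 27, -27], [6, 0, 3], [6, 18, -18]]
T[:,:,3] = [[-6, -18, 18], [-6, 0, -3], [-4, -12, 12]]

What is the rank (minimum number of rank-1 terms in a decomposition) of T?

2

Lower bound: in the mode-3 unfolding of T (rows indexed by k, columns by (i,j)) the 2×2 minor on rows k ∈ {1, 2}, columns (i,j) ∈ {(1,1), (2,1)} is det [[3, 12], [9, 6]] = -90 ≠ 0, so that unfolding has rank ≥ 2 and hence rank(T) ≥ 2 (CP rank is at least every unfolding rank, though it can be larger).
Upper bound: with S_k = T[:,:,k], the two rank-1 terms a₁b₁ᵀ, a₂b₂ᵀ are the rank-1 members of the pencil x·S₁ + y·S₂.
The 2×2 minor of x·S₁ + y·S₂ on rows {1,2}, columns {1,2} is −108·x² − 378·xy − 162·y² = (-54)·(x + 3·y)(2·x + y), vanishing at (x:y) = (3:-1) and (1:-2).
M₁ = 3·S₁ − S₂ = [[0, 0, 0], [30, 0, 15], [0, 0, 0]] = 15·(0, 1, 0)(2, 0, 1)ᵀ and M₂ = S₁ − 2·S₂ = [[-15, -45, 45], [0, 0, 0], [-10, -30, 30]] = (-5)·(3, 0, 2)(1, 3, -3)ᵀ, so take a₁ = (0, 1, 0), b₁ = (2, 0, 1), a₂ = (3, 0, 2), b₂ = (1, 3, -3).
Each slice is an integer combination of E₁ = a₁b₁ᵀ and E₂ = a₂b₂ᵀ: S₁ = 6·E₁ + E₂, S₂ = 3·E₁ + 3·E₂, S₃ = −3·E₁ − 2·E₂; reading off coefficients, c₁ = (6, 3, -3) and c₂ = (1, 3, -2).
Hence T = (0, 1, 0) ⊗ (2, 0, 1) ⊗ (6, 3, -3) + (3, 0, 2) ⊗ (1, 3, -3) ⊗ (1, 3, -2), so rank(T) ≤ 2.
These bounds meet, so rank(T) = 2.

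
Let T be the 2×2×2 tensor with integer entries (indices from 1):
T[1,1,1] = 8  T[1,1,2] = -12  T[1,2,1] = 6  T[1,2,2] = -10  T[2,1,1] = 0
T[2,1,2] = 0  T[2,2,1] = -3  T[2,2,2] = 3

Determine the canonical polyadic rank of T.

2

Lower bound: in the mode-1 unfolding of T (rows indexed by i, columns by (j,k)) the 2×2 minor on rows i ∈ {1, 2}, columns (j,k) ∈ {(1,1), (2,1)} is det [[8, 6], [0, -3]] = -24 ≠ 0, so that unfolding has rank ≥ 2 and hence rank(T) ≥ 2 (CP rank is at least every unfolding rank, though it can be larger).
Upper bound: with S_k = T[:,:,k], the two rank-1 terms a₁b₁ᵀ, a₂b₂ᵀ are the rank-1 members of the pencil x·S₁ + y·S₂.
det(x·S₁ + y·S₂) is −24·x² + 60·xy − 36·y² = (-12)·(2·x − 3·y)(x − y), vanishing at (x:y) = (3:2) and (1:1).
M₁ = 3·S₁ + 2·S₂ = [[0, -2], [0, -3]] = −[2, 3][0, 1]ᵀ and M₂ = S₁ + S₂ = [[-4, -4], [0, 0]] = (-4)·[1, 0][1, 1]ᵀ, so take a₁ = [2, 3], b₁ = [0, 1], a₂ = [1, 0], b₂ = [1, 1].
Each slice is an integer combination of E₁ = a₁b₁ᵀ and E₂ = a₂b₂ᵀ: S₁ = −E₁ + 8·E₂, S₂ = E₁ − 12·E₂; reading off coefficients, c₁ = [-1, 1] and c₂ = [8, -12].
Hence T = [2, 3] ⊗ [0, 1] ⊗ [-1, 1] + [1, 0] ⊗ [1, 1] ⊗ [8, -12], so rank(T) ≤ 2.
These bounds meet, so rank(T) = 2.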